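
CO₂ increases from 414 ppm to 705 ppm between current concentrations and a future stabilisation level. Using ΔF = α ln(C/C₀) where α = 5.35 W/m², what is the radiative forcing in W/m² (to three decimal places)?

CO₂: 5.35 × ln(705/414) = 5.35 × ln(1.70290) = 5.35 × 0.53233 = 2.8480 W/m².

ΔF = 2.848 W/m²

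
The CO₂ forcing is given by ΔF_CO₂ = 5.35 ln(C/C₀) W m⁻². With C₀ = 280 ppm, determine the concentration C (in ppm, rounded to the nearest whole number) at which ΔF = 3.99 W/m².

C ≈ 590 ppm

Set 5.35 ln(C/280) = 3.99, so ln(C/280) = 3.99/5.35 = 0.74579.
Then C/280 = e^0.74579 = 2.10811, giving C = 280 × 2.10811 = 590.27 ppm.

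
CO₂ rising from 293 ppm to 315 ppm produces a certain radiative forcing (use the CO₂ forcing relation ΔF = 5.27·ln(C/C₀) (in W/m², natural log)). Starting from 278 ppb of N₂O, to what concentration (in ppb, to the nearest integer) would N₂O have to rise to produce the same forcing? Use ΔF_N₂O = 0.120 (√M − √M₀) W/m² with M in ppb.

M ≈ 394 ppb

CO₂ forcing: 5.27 × ln(315/293) = 5.27 × 0.072400 = 0.38155 W/m².
Set 0.120(√M − √278) = 0.38155: √M = 0.38155/0.120 + √278 = 3.1796 + 16.6733 = 19.8529.
M = (19.8529)² = 394.14 ppb.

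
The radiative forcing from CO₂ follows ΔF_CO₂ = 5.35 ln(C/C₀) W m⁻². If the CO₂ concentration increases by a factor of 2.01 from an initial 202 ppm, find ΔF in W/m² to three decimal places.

Because the forcing depends only on the ratio C/C₀, the initial concentration does not enter.
ΔF = 5.35 × ln(2.01) = 5.35 × 0.69813 = 3.7350 W/m².

ΔF = 3.735 W/m²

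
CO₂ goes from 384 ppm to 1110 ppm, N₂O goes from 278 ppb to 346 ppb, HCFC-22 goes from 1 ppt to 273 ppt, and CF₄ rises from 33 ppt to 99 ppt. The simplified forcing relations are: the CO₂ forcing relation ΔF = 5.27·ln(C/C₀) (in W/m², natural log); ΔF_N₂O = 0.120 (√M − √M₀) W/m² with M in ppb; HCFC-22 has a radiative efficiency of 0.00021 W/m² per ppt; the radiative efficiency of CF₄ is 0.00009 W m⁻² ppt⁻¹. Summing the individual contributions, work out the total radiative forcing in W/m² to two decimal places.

CO₂: 5.27 × ln(1110/384) = 5.27 × ln(2.89063) = 5.27 × 1.06147 = 5.5939 W/m².
N₂O: 0.120 × (√346 − √278) = 0.120 × (18.6011 − 16.6733) = 0.120 × 1.9278 = 0.2313 W/m².
HCFC-22: ΔF = 0.00021 × (273 − 1) = 0.00021 × 272 = 0.0571 W/m².
CF₄: ΔF = 0.00009 × (99 − 33) = 0.00009 × 66 = 0.0059 W/m².
Total ΔF = 5.5939 + 0.2313 + 0.0571 + 0.0059 = 5.8882 W/m².

ΔF = 5.89 W/m²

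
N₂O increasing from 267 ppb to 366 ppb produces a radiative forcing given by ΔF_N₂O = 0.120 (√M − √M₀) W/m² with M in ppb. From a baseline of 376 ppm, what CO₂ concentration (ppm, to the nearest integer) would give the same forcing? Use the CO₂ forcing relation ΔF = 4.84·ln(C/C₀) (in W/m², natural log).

C ≈ 403 ppm

N₂O forcing: 0.120 × (√366 − √267) = 0.120 × (19.1311 − 16.3401) = 0.120 × 2.7910 = 0.33492 W/m².
Set 4.84 ln(C/376) = 0.33492: ln(C/376) = 0.33492/4.84 = 0.06920, so C = 376 × e^0.06920 = 376 × 1.07165 = 402.94 ppm.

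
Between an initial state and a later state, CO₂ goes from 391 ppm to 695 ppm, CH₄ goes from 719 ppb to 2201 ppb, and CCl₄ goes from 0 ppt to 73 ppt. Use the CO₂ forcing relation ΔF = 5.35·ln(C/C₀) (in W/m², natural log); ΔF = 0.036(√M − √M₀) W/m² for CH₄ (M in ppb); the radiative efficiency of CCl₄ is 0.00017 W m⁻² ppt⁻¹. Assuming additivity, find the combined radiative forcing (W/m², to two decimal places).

ΔF = 3.81 W/m²

CO₂: 5.35 × ln(695/391) = 5.35 × ln(1.77749) = 5.35 × 0.57520 = 3.0773 W/m².
CH₄: 0.036 × (√2201 − √719) = 0.036 × (46.9148 − 26.8142) = 0.036 × 20.1006 = 0.7236 W/m².
CCl₄: ΔF = 0.00017 × (73 − 0) = 0.00017 × 73 = 0.0124 W/m².
Total ΔF = 3.0773 + 0.7236 + 0.0124 = 3.8133 W/m².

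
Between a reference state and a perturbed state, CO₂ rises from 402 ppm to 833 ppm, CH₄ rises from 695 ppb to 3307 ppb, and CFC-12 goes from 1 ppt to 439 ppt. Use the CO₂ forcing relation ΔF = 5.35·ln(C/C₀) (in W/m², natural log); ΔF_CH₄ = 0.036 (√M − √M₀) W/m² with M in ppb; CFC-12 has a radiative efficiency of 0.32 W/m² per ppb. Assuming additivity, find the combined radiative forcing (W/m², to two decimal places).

ΔF = 5.16 W/m²

CO₂: 5.35 × ln(833/402) = 5.35 × ln(2.07214) = 5.35 × 0.72858 = 3.8979 W/m².
CH₄: 0.036 × (√3307 − √695) = 0.036 × (57.5065 − 26.3629) = 0.036 × 31.1436 = 1.1212 W/m².
CFC-12: Δ = 439 − 1 = 438 ppt = 0.438 ppb; ΔF = 0.32 × 0.438 = 0.1402 W/m².
Total ΔF = 3.8979 + 1.1212 + 0.1402 = 5.1593 W/m².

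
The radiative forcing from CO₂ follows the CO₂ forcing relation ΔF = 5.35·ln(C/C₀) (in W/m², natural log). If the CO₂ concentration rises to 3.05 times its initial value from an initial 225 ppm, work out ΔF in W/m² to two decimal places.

ΔF = 5.35 × ln(3.05) = 5.35 × 1.11514 = 5.9660 W/m².

ΔF = 5.97 W/m²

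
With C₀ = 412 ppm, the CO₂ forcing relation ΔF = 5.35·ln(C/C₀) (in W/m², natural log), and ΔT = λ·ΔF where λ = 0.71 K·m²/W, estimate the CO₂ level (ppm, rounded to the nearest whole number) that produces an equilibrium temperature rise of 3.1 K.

C ≈ 932 ppm

Required forcing: ΔF = ΔT/λ = 3.1/0.71 = 4.3662 W/m².
Then ln(C/412) = ΔF/5.35 = 4.3662/5.35 = 0.81611.
So C = 412 × e^0.81611 = 412 × 2.26168 = 931.81 ppm.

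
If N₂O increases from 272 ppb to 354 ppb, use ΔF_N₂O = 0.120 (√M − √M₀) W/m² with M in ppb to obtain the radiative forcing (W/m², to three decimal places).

N₂O: 0.120 × (√354 − √272) = 0.120 × (18.8149 − 16.4924) = 0.120 × 2.3225 = 0.2787 W/m².

ΔF = 0.279 W/m²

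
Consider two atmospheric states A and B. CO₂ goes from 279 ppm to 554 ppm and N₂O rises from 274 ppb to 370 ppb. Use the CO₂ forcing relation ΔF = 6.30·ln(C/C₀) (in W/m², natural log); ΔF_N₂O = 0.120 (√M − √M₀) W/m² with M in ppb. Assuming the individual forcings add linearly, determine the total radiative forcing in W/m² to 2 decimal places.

ΔF = 4.64 W/m²

CO₂: 6.30 × ln(554/279) = 6.30 × ln(1.98566) = 6.30 × 0.68595 = 4.3215 W/m².
N₂O: 0.120 × (√370 − √274) = 0.120 × (19.2354 − 16.5529) = 0.120 × 2.6825 = 0.3219 W/m².
Total ΔF = 4.3215 + 0.3219 = 4.6434 W/m².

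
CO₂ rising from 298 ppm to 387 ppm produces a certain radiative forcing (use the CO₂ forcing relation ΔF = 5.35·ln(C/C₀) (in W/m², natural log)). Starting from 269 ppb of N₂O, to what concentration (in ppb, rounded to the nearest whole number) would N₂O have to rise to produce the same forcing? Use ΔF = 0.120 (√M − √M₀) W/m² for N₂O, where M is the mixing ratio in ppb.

M ≈ 787 ppb

CO₂ forcing: 5.35 × ln(387/298) = 5.35 × 0.261331 = 1.39812 W/m².
Set 0.120(√M − √269) = 1.39812: √M = 1.39812/0.120 + √269 = 11.6510 + 16.4012 = 28.0522.
M = (28.0522)² = 786.93 ppb.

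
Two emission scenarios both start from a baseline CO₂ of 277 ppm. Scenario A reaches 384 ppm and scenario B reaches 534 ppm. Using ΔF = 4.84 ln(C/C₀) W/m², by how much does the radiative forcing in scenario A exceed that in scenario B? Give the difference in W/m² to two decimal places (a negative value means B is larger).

ΔF_A = 4.84 ln(384/277) = 4.84 × 0.32663 = 1.5809 W/m².
ΔF_B = 4.84 ln(534/277) = 4.84 × 0.65638 = 3.1769 W/m².
Difference: 1.5809 − 3.1769 = -1.5960 W/m².

ΔF_A − ΔF_B = -1.60 W/m²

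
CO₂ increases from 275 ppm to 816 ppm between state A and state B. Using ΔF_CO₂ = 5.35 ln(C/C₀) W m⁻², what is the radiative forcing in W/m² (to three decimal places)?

ΔF = 5.819 W/m²

CO₂ absorption bands are partially saturated, so forcing scales with the logarithm of the concentration ratio.
CO₂: 5.35 × ln(816/275) = 5.35 × ln(2.96727) = 5.35 × 1.08764 = 5.8189 W/m².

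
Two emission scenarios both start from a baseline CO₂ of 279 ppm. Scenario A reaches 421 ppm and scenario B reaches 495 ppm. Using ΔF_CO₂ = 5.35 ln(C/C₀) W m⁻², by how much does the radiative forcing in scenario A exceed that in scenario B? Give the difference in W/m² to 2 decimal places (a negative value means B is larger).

ΔF_A = 5.35 ln(421/279) = 5.35 × 0.41142 = 2.2011 W/m².
ΔF_B = 5.35 ln(495/279) = 5.35 × 0.57335 = 3.0674 W/m².
Difference: 2.2011 − 3.0674 = -0.8663 W/m².
(Equivalently, ΔF_A − ΔF_B = 5.35 ln(421/495) = 5.35 × -0.16192 = -0.8663 W/m².)

ΔF_A − ΔF_B = -0.87 W/m²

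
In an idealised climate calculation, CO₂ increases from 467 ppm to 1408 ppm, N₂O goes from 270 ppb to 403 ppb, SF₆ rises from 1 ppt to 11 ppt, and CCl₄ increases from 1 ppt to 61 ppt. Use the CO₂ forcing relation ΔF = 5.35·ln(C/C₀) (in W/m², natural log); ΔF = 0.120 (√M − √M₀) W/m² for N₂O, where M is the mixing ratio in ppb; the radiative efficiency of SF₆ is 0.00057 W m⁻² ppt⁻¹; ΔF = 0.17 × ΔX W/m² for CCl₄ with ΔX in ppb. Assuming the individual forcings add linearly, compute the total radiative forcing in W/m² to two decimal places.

ΔF = 6.36 W/m²

CO₂: 5.35 × ln(1408/467) = 5.35 × ln(3.01499) = 5.35 × 1.10360 = 5.9043 W/m².
N₂O: 0.120 × (√403 − √270) = 0.120 × (20.0749 − 16.4317) = 0.120 × 3.6432 = 0.4372 W/m².
SF₆: ΔF = 0.00057 × (11 − 1) = 0.00057 × 10 = 0.0057 W/m².
CCl₄: Δ = 61 − 1 = 60 ppt = 0.060 ppb; ΔF = 0.17 × 0.060 = 0.0102 W/m².
Total ΔF = 5.9043 + 0.4372 + 0.0057 + 0.0102 = 6.3574 W/m².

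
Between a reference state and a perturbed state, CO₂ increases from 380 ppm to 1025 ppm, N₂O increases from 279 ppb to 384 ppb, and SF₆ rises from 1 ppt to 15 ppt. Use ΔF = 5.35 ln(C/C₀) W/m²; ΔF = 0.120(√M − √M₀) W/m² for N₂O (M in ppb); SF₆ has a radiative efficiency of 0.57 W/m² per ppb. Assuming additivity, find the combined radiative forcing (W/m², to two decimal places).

ΔF = 5.66 W/m²

CO₂: 5.35 × ln(1025/380) = 5.35 × ln(2.69737) = 5.35 × 0.99228 = 5.3087 W/m².
N₂O: 0.120 × (√384 − √279) = 0.120 × (19.5959 − 16.7033) = 0.120 × 2.8926 = 0.3471 W/m².
SF₆: Δ = 15 − 1 = 14 ppt = 0.014 ppb; ΔF = 0.57 × 0.014 = 0.0080 W/m².
Total ΔF = 5.3087 + 0.3471 + 0.0080 = 5.6638 W/m².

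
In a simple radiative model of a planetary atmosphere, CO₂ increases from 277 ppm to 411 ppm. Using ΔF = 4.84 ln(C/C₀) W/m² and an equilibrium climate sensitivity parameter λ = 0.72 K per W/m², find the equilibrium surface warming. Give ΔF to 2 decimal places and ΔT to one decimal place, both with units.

CO₂: 4.84 × ln(411/277) = 4.84 × ln(1.48375) = 4.84 × 0.39457 = 1.9097 W/m².
ΔT = λ ΔF = 0.72 × 1.91 = 1.3752 K.

ΔF = 1.91 W/m²; ΔT = 1.4 K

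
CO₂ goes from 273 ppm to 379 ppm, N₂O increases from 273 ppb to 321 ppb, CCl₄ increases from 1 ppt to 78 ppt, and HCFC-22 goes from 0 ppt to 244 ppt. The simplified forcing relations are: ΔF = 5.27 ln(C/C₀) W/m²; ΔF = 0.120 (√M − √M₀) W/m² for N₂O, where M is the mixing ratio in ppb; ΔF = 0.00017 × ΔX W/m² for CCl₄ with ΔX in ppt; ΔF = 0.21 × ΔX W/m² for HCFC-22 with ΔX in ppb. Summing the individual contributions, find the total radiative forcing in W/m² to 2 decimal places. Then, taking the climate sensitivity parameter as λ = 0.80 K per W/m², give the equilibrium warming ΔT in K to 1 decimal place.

ΔF = 1.96 W/m²; ΔT = 1.6 K

CO₂: 5.27 × ln(379/273) = 5.27 × ln(1.38828) = 5.27 × 0.32807 = 1.7289 W/m².
N₂O: 0.120 × (√321 − √273) = 0.120 × (17.9165 − 16.5227) = 0.120 × 1.3938 = 0.1673 W/m².
CCl₄: ΔF = 0.00017 × (78 − 1) = 0.00017 × 77 = 0.0131 W/m².
HCFC-22: Δ = 244 − 0 = 244 ppt = 0.244 ppb; ΔF = 0.21 × 0.244 = 0.0512 W/m².
Total ΔF = 1.7289 + 0.1673 + 0.0131 + 0.0512 = 1.9605 W/m².
ΔT = λ ΔF = 0.80 × 1.96 = 1.5680 K.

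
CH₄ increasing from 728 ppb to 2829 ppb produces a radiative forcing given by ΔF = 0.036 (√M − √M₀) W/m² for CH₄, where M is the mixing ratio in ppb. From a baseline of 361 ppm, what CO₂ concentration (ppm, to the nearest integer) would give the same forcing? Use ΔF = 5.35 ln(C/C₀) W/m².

CH₄ forcing: 0.036 × (√2829 − √728) = 0.036 × (53.1883 − 26.9815) = 0.036 × 26.2068 = 0.94344 W/m².
Set 5.35 ln(C/361) = 0.94344: ln(C/361) = 0.94344/5.35 = 0.17634, so C = 361 × e^0.17634 = 361 × 1.19284 = 430.62 ppm.

C ≈ 431 ppm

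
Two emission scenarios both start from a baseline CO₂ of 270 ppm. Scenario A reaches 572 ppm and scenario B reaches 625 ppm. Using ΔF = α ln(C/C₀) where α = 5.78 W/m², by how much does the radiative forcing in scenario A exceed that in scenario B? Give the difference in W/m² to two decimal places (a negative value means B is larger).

ΔF_A = 5.78 ln(572/270) = 5.78 × 0.75072 = 4.3392 W/m².
ΔF_B = 5.78 ln(625/270) = 5.78 × 0.83933 = 4.8513 W/m².
Difference: 4.3392 − 4.8513 = -0.5121 W/m².

ΔF_A − ΔF_B = -0.51 W/m²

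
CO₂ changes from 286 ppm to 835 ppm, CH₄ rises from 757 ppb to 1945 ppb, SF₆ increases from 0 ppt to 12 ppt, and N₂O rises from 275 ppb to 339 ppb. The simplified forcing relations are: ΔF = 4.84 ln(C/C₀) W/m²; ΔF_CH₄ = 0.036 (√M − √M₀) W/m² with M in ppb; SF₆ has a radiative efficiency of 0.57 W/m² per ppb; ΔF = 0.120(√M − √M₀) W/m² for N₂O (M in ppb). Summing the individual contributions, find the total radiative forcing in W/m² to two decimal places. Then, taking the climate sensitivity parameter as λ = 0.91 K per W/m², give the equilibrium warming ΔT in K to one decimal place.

CO₂: 4.84 × ln(835/286) = 4.84 × ln(2.91958) = 4.84 × 1.07144 = 5.1858 W/m².
CH₄: 0.036 × (√1945 − √757) = 0.036 × (44.1022 − 27.5136) = 0.036 × 16.5886 = 0.5972 W/m².
SF₆: Δ = 12 − 0 = 12 ppt = 0.012 ppb; ΔF = 0.57 × 0.012 = 0.0068 W/m².
N₂O: 0.120 × (√339 − √275) = 0.120 × (18.4120 − 16.5831) = 0.120 × 1.8289 = 0.2195 W/m².
Total ΔF = 5.1858 + 0.5972 + 0.0068 + 0.2195 = 6.0093 W/m².
ΔT = λ ΔF = 0.91 × 6.01 = 5.4691 K.

ΔF = 6.01 W/m²; ΔT = 5.5 K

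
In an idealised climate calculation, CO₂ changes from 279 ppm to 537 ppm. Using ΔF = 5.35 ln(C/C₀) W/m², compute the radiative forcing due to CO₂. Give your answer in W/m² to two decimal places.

CO₂: 5.35 × ln(537/279) = 5.35 × ln(1.92473) = 5.35 × 0.65479 = 3.5031 W/m².

ΔF = 3.50 W/m²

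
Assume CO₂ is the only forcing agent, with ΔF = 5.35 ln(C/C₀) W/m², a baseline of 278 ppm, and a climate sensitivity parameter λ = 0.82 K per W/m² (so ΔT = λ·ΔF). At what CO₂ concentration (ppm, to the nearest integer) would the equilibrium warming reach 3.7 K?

C ≈ 646 ppm

Required forcing: ΔF = ΔT/λ = 3.7/0.82 = 4.5122 W/m².
Then ln(C/278) = ΔF/5.35 = 4.5122/5.35 = 0.84340.
So C = 278 × e^0.84340 = 278 × 2.32426 = 646.14 ppm.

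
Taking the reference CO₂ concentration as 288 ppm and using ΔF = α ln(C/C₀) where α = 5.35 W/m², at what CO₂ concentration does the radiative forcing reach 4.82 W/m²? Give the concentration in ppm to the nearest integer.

Set 5.35 ln(C/288) = 4.82, so ln(C/288) = 4.82/5.35 = 0.90093.
Then C/288 = e^0.90093 = 2.46189, giving C = 288 × 2.46189 = 709.02 ppm.

C ≈ 709 ppm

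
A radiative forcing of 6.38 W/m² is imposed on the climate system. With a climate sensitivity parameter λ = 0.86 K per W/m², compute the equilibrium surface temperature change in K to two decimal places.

ΔT = λ ΔF = 0.86 × 6.38 = 5.4868 K.

ΔT = 5.49 K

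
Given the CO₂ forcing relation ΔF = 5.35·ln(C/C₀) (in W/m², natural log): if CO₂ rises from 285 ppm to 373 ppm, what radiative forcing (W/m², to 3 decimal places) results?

CO₂: 5.35 × ln(373/285) = 5.35 × ln(1.30877) = 5.35 × 0.26909 = 1.4396 W/m².

ΔF = 1.440 W/m²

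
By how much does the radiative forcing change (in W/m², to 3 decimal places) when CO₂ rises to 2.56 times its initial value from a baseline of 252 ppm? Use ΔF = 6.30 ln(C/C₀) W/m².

ΔF = 6.30 × ln(2.56) = 6.30 × 0.94001 = 5.9221 W/m².

ΔF = 5.922 W/m²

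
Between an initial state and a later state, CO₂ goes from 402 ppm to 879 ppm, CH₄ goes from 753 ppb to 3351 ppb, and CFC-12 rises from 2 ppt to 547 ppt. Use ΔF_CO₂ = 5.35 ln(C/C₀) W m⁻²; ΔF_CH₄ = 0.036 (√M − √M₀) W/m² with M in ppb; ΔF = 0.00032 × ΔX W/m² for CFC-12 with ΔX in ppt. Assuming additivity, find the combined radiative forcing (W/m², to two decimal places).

CO₂: 5.35 × ln(879/402) = 5.35 × ln(2.18657) = 5.35 × 0.78233 = 4.1855 W/m².
CH₄: 0.036 × (√3351 − √753) = 0.036 × (57.8878 − 27.4408) = 0.036 × 30.4470 = 1.0961 W/m².
CFC-12: ΔF = 0.00032 × (547 − 2) = 0.00032 × 545 = 0.1744 W/m².
Total ΔF = 4.1855 + 1.0961 + 0.1744 = 5.4560 W/m².

ΔF = 5.46 W/m²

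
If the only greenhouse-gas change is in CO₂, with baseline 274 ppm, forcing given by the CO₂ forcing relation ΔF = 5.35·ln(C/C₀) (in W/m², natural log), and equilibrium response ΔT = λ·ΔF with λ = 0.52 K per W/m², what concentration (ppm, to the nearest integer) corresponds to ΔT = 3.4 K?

Required forcing: ΔF = ΔT/λ = 3.4/0.52 = 6.5385 W/m².
Then ln(C/274) = ΔF/5.35 = 6.5385/5.35 = 1.22215.
So C = 274 × e^1.22215 = 274 × 3.39448 = 930.09 ppm.

C ≈ 930 ppm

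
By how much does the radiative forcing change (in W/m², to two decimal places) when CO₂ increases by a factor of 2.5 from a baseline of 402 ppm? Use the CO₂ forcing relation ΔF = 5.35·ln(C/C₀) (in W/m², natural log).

ΔF = 5.35 × ln(2.5) = 5.35 × 0.91629 = 4.9022 W/m².

ΔF = 4.90 W/m²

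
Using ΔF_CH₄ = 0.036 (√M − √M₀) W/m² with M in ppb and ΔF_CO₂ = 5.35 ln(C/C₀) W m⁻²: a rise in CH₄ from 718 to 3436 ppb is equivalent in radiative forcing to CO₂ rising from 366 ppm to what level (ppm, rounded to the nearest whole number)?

CH₄ forcing: 0.036 × (√3436 − √718) = 0.036 × (58.6174 − 26.7955) = 0.036 × 31.8219 = 1.14559 W/m².
Set 5.35 ln(C/366) = 1.14559: ln(C/366) = 1.14559/5.35 = 0.21413, so C = 366 × e^0.21413 = 366 × 1.23878 = 453.39 ppm.

C ≈ 453 ppm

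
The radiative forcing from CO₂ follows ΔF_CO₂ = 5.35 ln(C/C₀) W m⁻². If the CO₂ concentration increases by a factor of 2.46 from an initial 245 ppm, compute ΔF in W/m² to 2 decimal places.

ΔF = 4.82 W/m²

ΔF = 5.35 × ln(2.46) = 5.35 × 0.90016 = 4.8159 W/m².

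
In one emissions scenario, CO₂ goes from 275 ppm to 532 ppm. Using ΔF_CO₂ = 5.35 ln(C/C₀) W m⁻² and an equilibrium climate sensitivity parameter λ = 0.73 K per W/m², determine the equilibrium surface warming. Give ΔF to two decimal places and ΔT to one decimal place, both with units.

CO₂: 5.35 × ln(532/275) = 5.35 × ln(1.93455) = 5.35 × 0.65987 = 3.5303 W/m².
ΔT = λ ΔF = 0.73 × 3.53 = 2.5769 K.

ΔF = 3.53 W/m²; ΔT = 2.6 K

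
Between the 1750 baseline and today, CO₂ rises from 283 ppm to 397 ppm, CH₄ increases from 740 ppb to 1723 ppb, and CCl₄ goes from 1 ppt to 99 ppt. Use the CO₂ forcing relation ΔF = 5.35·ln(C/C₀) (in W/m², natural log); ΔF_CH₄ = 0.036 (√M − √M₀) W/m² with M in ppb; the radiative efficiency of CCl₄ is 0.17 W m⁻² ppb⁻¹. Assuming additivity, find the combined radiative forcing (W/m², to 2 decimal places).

CO₂: 5.35 × ln(397/283) = 5.35 × ln(1.40283) = 5.35 × 0.33849 = 1.8109 W/m².
CH₄: 0.036 × (√1723 − √740) = 0.036 × (41.5090 − 27.2029) = 0.036 × 14.3061 = 0.5150 W/m².
CCl₄: Δ = 99 − 1 = 98 ppt = 0.098 ppb; ΔF = 0.17 × 0.098 = 0.0167 W/m².
Total ΔF = 1.8109 + 0.5150 + 0.0167 = 2.3426 W/m².

ΔF = 2.34 W/m²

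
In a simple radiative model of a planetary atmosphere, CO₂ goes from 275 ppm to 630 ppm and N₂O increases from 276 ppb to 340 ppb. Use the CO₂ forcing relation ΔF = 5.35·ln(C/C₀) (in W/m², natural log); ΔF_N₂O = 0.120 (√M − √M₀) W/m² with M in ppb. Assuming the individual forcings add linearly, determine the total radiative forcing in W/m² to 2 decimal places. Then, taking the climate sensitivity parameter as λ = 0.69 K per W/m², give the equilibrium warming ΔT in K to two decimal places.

CO₂: 5.35 × ln(630/275) = 5.35 × ln(2.29091) = 5.35 × 0.82895 = 4.4349 W/m².
N₂O: 0.120 × (√340 − √276) = 0.120 × (18.4391 − 16.6132) = 0.120 × 1.8259 = 0.2191 W/m².
Total ΔF = 4.4349 + 0.2191 = 4.6540 W/m².
ΔT = λ ΔF = 0.69 × 4.65 = 3.2085 K.

ΔF = 4.65 W/m²; ΔT = 3.21 K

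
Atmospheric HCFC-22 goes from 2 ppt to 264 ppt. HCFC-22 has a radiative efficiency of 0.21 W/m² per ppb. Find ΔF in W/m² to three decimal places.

HCFC-22: Δ = 264 − 2 = 262 ppt = 0.262 ppb; ΔF = 0.21 × 0.262 = 0.0550 W/m².

ΔF = 0.055 W/m²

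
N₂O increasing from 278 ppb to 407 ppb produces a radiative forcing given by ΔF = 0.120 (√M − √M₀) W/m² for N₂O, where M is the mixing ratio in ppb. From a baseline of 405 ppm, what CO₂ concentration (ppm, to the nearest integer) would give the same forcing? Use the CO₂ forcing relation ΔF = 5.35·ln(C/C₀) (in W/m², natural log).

N₂O forcing: 0.120 × (√407 − √278) = 0.120 × (20.1742 − 16.6733) = 0.120 × 3.5009 = 0.42011 W/m².
Set 5.35 ln(C/405) = 0.42011: ln(C/405) = 0.42011/5.35 = 0.07853, so C = 405 × e^0.07853 = 405 × 1.08170 = 438.09 ppm.

C ≈ 438 ppm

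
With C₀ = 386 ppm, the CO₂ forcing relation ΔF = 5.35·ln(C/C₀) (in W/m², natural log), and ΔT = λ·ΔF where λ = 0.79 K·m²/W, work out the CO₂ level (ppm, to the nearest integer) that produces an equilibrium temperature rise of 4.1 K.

Required forcing: ΔF = ΔT/λ = 4.1/0.79 = 5.1899 W/m².
Then ln(C/386) = ΔF/5.35 = 5.1899/5.35 = 0.97007.
So C = 386 × e^0.97007 = 386 × 2.63813 = 1018.32 ppm.

C ≈ 1018 ppm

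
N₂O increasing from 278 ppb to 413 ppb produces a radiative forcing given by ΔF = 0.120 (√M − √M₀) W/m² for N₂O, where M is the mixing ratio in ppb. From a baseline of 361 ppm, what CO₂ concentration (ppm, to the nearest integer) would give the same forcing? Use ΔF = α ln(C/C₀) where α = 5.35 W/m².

C ≈ 392 ppm

N₂O forcing: 0.120 × (√413 − √278) = 0.120 × (20.3224 − 16.6733) = 0.120 × 3.6491 = 0.43789 W/m².
Set 5.35 ln(C/361) = 0.43789: ln(C/361) = 0.43789/5.35 = 0.08185, so C = 361 × e^0.08185 = 361 × 1.08529 = 391.79 ppm.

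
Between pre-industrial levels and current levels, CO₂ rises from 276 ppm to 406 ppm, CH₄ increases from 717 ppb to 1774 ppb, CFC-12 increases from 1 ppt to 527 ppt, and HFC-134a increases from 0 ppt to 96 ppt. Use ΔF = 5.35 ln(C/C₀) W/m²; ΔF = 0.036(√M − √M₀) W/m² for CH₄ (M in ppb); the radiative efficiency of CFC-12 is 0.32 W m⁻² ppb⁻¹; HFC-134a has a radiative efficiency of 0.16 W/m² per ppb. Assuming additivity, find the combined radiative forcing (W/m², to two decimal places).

ΔF = 2.80 W/m²

CO₂: 5.35 × ln(406/276) = 5.35 × ln(1.47101) = 5.35 × 0.38595 = 2.0648 W/m².
CH₄: 0.036 × (√1774 − √717) = 0.036 × (42.1189 − 26.7769) = 0.036 × 15.3420 = 0.5523 W/m².
CFC-12: Δ = 527 − 1 = 526 ppt = 0.526 ppb; ΔF = 0.32 × 0.526 = 0.1683 W/m².
HFC-134a: Δ = 96 − 0 = 96 ppt = 0.096 ppb; ΔF = 0.16 × 0.096 = 0.0154 W/m².
Total ΔF = 2.0648 + 0.5523 + 0.1683 + 0.0154 = 2.8008 W/m².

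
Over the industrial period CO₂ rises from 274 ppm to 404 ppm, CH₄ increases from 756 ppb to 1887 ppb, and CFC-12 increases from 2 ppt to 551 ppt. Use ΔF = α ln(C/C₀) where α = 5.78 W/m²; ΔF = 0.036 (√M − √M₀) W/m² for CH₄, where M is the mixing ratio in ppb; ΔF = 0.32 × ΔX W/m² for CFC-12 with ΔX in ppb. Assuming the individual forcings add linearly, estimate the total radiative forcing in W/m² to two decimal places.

ΔF = 2.99 W/m²

CO₂: 5.78 × ln(404/274) = 5.78 × ln(1.47445) = 5.78 × 0.38829 = 2.2443 W/m².
CH₄: 0.036 × (√1887 − √756) = 0.036 × (43.4396 − 27.4955) = 0.036 × 15.9441 = 0.5740 W/m².
CFC-12: Δ = 551 − 2 = 549 ppt = 0.549 ppb; ΔF = 0.32 × 0.549 = 0.1757 W/m².
Total ΔF = 2.2443 + 0.5740 + 0.1757 = 2.9940 W/m².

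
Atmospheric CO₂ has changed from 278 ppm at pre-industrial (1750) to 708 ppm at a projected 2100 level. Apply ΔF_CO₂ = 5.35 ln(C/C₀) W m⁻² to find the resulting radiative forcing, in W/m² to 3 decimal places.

ΔF = 5.001 W/m²

CO₂: 5.35 × ln(708/278) = 5.35 × ln(2.54676) = 5.35 × 0.93482 = 5.0013 W/m².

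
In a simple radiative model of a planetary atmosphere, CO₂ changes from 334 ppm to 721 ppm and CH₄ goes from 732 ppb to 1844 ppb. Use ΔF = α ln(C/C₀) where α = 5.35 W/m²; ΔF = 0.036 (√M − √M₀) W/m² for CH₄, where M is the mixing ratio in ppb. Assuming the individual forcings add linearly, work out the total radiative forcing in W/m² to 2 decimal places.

CO₂: 5.35 × ln(721/334) = 5.35 × ln(2.15868) = 5.35 × 0.76950 = 4.1168 W/m².
CH₄: 0.036 × (√1844 − √732) = 0.036 × (42.9418 − 27.0555) = 0.036 × 15.8863 = 0.5719 W/m².
Total ΔF = 4.1168 + 0.5719 = 4.6887 W/m².

ΔF = 4.69 W/m²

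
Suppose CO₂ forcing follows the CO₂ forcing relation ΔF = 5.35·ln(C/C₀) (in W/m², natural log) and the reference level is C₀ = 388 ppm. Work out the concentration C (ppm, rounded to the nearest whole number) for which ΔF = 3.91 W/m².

C ≈ 806 ppm

Set 5.35 ln(C/388) = 3.91, so ln(C/388) = 3.91/5.35 = 0.73084.
Then C/388 = e^0.73084 = 2.07682, giving C = 388 × 2.07682 = 805.81 ppm.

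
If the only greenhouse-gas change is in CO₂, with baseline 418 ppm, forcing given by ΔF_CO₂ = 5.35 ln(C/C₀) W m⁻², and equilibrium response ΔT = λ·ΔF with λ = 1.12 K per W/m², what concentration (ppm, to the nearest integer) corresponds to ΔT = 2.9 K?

C ≈ 678 ppm

Required forcing: ΔF = ΔT/λ = 2.9/1.12 = 2.5893 W/m².
Then ln(C/418) = ΔF/5.35 = 2.5893/5.35 = 0.48398.
So C = 418 × e^0.48398 = 418 × 1.62252 = 678.21 ppm.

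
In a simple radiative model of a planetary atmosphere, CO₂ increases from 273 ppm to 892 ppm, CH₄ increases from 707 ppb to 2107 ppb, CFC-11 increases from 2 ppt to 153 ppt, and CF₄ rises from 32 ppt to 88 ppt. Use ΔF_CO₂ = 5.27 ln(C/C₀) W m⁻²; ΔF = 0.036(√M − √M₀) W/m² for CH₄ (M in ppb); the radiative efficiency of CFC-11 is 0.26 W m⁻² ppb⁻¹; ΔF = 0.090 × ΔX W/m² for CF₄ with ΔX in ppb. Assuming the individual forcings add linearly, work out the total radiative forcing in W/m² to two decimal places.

CO₂: 5.27 × ln(892/273) = 5.27 × ln(3.26740) = 5.27 × 1.18399 = 6.2396 W/m².
CH₄: 0.036 × (√2107 − √707) = 0.036 × (45.9021 − 26.5895) = 0.036 × 19.3126 = 0.6953 W/m².
CFC-11: Δ = 153 − 2 = 151 ppt = 0.151 ppb; ΔF = 0.26 × 0.151 = 0.0393 W/m².
CF₄: Δ = 88 − 32 = 56 ppt = 0.056 ppb; ΔF = 0.090 × 0.056 = 0.0050 W/m².
Total ΔF = 6.2396 + 0.6953 + 0.0393 + 0.0050 = 6.9792 W/m².

ΔF = 6.98 W/m²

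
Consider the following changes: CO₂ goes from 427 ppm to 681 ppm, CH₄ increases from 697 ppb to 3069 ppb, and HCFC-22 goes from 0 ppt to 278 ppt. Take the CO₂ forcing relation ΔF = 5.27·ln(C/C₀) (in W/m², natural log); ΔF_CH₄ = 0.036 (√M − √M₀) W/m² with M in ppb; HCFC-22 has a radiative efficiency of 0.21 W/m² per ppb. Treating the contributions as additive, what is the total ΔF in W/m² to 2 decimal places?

ΔF = 3.56 W/m²

CO₂: 5.27 × ln(681/427) = 5.27 × ln(1.59485) = 5.27 × 0.46678 = 2.4599 W/m².
CH₄: 0.036 × (√3069 − √697) = 0.036 × (55.3986 − 26.4008) = 0.036 × 28.9978 = 1.0439 W/m².
HCFC-22: Δ = 278 − 0 = 278 ppt = 0.278 ppb; ΔF = 0.21 × 0.278 = 0.0584 W/m².
Total ΔF = 2.4599 + 1.0439 + 0.0584 = 3.5622 W/m².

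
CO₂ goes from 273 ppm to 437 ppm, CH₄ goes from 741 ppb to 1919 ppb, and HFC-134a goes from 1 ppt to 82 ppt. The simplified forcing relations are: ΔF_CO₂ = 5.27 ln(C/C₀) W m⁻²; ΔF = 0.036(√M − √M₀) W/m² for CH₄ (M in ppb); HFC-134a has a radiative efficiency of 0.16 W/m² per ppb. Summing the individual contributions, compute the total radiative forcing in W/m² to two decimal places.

CO₂: 5.27 × ln(437/273) = 5.27 × ln(1.60073) = 5.27 × 0.47046 = 2.4793 W/m².
CH₄: 0.036 × (√1919 − √741) = 0.036 × (43.8064 − 27.2213) = 0.036 × 16.5851 = 0.5971 W/m².
HFC-134a: Δ = 82 − 1 = 81 ppt = 0.081 ppb; ΔF = 0.16 × 0.081 = 0.0130 W/m².
Total ΔF = 2.4793 + 0.5971 + 0.0130 = 3.0894 W/m².

ΔF = 3.09 W/m²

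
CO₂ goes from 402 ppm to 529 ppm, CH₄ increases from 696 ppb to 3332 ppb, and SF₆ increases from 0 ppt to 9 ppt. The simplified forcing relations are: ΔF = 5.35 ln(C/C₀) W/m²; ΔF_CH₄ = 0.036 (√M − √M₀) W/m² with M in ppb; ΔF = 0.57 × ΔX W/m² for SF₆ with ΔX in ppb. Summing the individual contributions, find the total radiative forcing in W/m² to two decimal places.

CO₂: 5.35 × ln(529/402) = 5.35 × ln(1.31592) = 5.35 × 0.27454 = 1.4688 W/m².
CH₄: 0.036 × (√3332 − √696) = 0.036 × (57.7235 − 26.3818) = 0.036 × 31.3417 = 1.1283 W/m².
SF₆: Δ = 9 − 0 = 9 ppt = 0.009 ppb; ΔF = 0.57 × 0.009 = 0.0051 W/m².
Total ΔF = 1.4688 + 1.1283 + 0.0051 = 2.6022 W/m².

ΔF = 2.60 W/m²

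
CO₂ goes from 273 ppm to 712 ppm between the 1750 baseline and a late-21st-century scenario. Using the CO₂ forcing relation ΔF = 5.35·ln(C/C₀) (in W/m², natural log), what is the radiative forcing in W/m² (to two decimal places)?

CO₂: 5.35 × ln(712/273) = 5.35 × ln(2.60806) = 5.35 × 0.95861 = 5.1286 W/m².

ΔF = 5.13 W/m²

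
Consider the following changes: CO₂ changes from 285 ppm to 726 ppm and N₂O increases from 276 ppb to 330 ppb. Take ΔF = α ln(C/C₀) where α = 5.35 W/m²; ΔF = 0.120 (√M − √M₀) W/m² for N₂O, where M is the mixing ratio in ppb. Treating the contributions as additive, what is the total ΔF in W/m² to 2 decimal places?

CO₂: 5.35 × ln(726/285) = 5.35 × ln(2.54737) = 5.35 × 0.93506 = 5.0026 W/m².
N₂O: 0.120 × (√330 − √276) = 0.120 × (18.1659 − 16.6132) = 0.120 × 1.5527 = 0.1863 W/m².
Total ΔF = 5.0026 + 0.1863 = 5.1889 W/m².

ΔF = 5.19 W/m²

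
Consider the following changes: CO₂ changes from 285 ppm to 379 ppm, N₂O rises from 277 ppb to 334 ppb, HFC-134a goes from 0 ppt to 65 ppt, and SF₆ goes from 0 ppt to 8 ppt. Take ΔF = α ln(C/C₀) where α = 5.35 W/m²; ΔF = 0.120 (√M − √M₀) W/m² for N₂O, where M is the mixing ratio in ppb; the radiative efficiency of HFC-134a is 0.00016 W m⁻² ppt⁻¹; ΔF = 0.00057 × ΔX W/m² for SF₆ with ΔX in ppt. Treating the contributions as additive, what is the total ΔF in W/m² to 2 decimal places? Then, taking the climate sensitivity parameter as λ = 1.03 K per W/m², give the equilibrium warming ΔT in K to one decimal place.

ΔF = 1.74 W/m²; ΔT = 1.8 K

CO₂: 5.35 × ln(379/285) = 5.35 × ln(1.32982) = 5.35 × 0.28504 = 1.5250 W/m².
N₂O: 0.120 × (√334 − √277) = 0.120 × (18.2757 − 16.6433) = 0.120 × 1.6324 = 0.1959 W/m².
HFC-134a: ΔF = 0.00016 × (65 − 0) = 0.00016 × 65 = 0.0104 W/m².
SF₆: ΔF = 0.00057 × (8 − 0) = 0.00057 × 8 = 0.0046 W/m².
Total ΔF = 1.5250 + 0.1959 + 0.0104 + 0.0046 = 1.7359 W/m².
ΔT = λ ΔF = 1.03 × 1.74 = 1.7922 K.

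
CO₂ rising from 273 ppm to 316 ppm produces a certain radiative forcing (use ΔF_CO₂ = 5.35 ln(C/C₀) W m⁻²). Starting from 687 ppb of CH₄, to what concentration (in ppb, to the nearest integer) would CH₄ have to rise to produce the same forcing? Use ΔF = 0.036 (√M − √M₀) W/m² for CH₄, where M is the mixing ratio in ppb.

M ≈ 2299 ppb

CO₂ forcing: 5.35 × ln(316/273) = 5.35 × 0.146270 = 0.78254 W/m².
Set 0.036(√M − √687) = 0.78254: √M = 0.78254/0.036 + √687 = 21.7372 + 26.2107 = 47.9479.
M = (47.9479)² = 2299.00 ppb.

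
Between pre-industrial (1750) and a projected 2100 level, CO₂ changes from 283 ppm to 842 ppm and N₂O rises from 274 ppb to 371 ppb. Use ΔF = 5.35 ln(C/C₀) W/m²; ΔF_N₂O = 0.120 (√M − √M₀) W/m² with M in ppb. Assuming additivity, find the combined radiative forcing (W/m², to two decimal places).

CO₂: 5.35 × ln(842/283) = 5.35 × ln(2.97527) = 5.35 × 1.09033 = 5.8333 W/m².
N₂O: 0.120 × (√371 − √274) = 0.120 × (19.2614 − 16.5529) = 0.120 × 2.7085 = 0.3250 W/m².
Total ΔF = 5.8333 + 0.3250 = 6.1583 W/m².

ΔF = 6.16 W/m²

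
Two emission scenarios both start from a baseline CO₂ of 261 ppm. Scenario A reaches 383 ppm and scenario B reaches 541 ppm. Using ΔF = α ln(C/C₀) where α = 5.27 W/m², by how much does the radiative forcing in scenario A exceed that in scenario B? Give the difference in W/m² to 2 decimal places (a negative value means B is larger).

ΔF_A − ΔF_B = -1.82 W/m²

ΔF_A = 5.27 ln(383/261) = 5.27 × 0.38351 = 2.0211 W/m².
ΔF_B = 5.27 ln(541/261) = 5.27 × 0.72890 = 3.8413 W/m².
Difference: 2.0211 − 3.8413 = -1.8202 W/m².
(Equivalently, ΔF_A − ΔF_B = 5.27 ln(383/541) = 5.27 × -0.34538 = -1.8202 W/m².)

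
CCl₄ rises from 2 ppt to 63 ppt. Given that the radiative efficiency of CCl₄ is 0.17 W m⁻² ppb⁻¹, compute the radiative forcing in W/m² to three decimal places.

ΔF = 0.010 W/m²

CCl₄: Δ = 63 − 2 = 61 ppt = 0.061 ppb; ΔF = 0.17 × 0.061 = 0.0104 W/m².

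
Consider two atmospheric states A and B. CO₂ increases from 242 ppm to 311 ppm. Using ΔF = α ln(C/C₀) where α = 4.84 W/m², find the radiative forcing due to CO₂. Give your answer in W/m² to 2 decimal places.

ΔF = 1.21 W/m²

CO₂: 4.84 × ln(311/242) = 4.84 × ln(1.28512) = 4.84 × 0.25085 = 1.2141 W/m².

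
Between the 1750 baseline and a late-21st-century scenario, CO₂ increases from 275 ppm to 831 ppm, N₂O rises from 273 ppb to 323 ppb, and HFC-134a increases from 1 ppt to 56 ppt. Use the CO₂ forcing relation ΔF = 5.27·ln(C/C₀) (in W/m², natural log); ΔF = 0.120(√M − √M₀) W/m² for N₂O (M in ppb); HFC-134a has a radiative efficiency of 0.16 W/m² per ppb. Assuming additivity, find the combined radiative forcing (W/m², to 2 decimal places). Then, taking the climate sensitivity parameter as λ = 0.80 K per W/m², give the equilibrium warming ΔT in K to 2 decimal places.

ΔF = 6.01 W/m²; ΔT = 4.81 K

CO₂: 5.27 × ln(831/275) = 5.27 × ln(3.02182) = 5.27 × 1.10586 = 5.8279 W/m².
N₂O: 0.120 × (√323 − √273) = 0.120 × (17.9722 − 16.5227) = 0.120 × 1.4495 = 0.1739 W/m².
HFC-134a: Δ = 56 − 1 = 55 ppt = 0.055 ppb; ΔF = 0.16 × 0.055 = 0.0088 W/m².
Total ΔF = 5.8279 + 0.1739 + 0.0088 = 6.0106 W/m².
ΔT = λ ΔF = 0.80 × 6.01 = 4.8080 K.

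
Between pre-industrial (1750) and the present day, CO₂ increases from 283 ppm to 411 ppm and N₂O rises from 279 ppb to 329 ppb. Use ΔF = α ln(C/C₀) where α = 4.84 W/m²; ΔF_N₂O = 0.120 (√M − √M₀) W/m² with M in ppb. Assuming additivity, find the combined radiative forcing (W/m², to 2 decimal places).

CO₂: 4.84 × ln(411/283) = 4.84 × ln(1.45230) = 4.84 × 0.37315 = 1.8060 W/m².
N₂O: 0.120 × (√329 − √279) = 0.120 × (18.1384 − 16.7033) = 0.120 × 1.4351 = 0.1722 W/m².
Total ΔF = 1.8060 + 0.1722 = 1.9782 W/m².

ΔF = 1.98 W/m²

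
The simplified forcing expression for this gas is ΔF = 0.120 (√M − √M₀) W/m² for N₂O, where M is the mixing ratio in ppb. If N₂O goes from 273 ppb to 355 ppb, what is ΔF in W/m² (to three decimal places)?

ΔF = 0.278 W/m²

N₂O: 0.120 × (√355 − √273) = 0.120 × (18.8414 − 16.5227) = 0.120 × 2.3187 = 0.2782 W/m².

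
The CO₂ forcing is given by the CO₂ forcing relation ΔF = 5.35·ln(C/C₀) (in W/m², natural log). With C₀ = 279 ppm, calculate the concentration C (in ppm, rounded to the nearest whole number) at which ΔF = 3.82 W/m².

Set 5.35 ln(C/279) = 3.82, so ln(C/279) = 3.82/5.35 = 0.71402.
Then C/279 = e^0.71402 = 2.04218, giving C = 279 × 2.04218 = 569.77 ppm.

C ≈ 570 ppm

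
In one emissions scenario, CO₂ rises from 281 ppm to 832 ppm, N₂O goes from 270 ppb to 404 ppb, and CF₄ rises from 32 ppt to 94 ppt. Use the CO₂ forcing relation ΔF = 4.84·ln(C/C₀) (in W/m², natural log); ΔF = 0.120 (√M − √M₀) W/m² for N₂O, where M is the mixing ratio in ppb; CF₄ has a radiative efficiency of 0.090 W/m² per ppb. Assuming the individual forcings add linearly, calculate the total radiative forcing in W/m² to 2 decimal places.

ΔF = 5.70 W/m²

CO₂: 4.84 × ln(832/281) = 4.84 × ln(2.96085) = 4.84 × 1.08548 = 5.2537 W/m².
N₂O: 0.120 × (√404 − √270) = 0.120 × (20.0998 − 16.4317) = 0.120 × 3.6681 = 0.4402 W/m².
CF₄: Δ = 94 − 32 = 62 ppt = 0.062 ppb; ΔF = 0.090 × 0.062 = 0.0056 W/m².
Total ΔF = 5.2537 + 0.4402 + 0.0056 = 5.6995 W/m².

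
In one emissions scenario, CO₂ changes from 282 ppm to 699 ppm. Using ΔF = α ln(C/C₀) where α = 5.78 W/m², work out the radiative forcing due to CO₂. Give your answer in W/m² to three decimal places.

CO₂: 5.78 × ln(699/282) = 5.78 × ln(2.47872) = 5.78 × 0.90774 = 5.2467 W/m².

ΔF = 5.247 W/m²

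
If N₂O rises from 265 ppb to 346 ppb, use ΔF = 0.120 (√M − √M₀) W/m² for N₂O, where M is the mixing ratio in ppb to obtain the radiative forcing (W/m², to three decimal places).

ΔF = 0.279 W/m²

N₂O: 0.120 × (√346 − √265) = 0.120 × (18.6011 − 16.2788) = 0.120 × 2.3223 = 0.2787 W/m².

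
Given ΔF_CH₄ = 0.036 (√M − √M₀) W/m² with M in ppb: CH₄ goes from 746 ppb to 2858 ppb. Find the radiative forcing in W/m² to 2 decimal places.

CH₄: 0.036 × (√2858 − √746) = 0.036 × (53.4603 − 27.3130) = 0.036 × 26.1473 = 0.9413 W/m².

ΔF = 0.94 W/m²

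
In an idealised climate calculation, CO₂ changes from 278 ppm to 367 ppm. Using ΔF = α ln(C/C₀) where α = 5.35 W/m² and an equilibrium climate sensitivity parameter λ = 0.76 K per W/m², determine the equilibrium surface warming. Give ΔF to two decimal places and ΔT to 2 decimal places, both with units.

ΔF = 1.49 W/m²; ΔT = 1.13 K

CO₂: 5.35 × ln(367/278) = 5.35 × ln(1.32014) = 5.35 × 0.27774 = 1.4859 W/m².
ΔT = λ ΔF = 0.76 × 1.49 = 1.1324 K.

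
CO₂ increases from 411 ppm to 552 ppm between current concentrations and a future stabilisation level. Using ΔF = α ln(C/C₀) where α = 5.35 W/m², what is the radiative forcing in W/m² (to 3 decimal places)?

CO₂ absorption bands are partially saturated, so forcing scales with the logarithm of the concentration ratio.
CO₂: 5.35 × ln(552/411) = 5.35 × ln(1.34307) = 5.35 × 0.29496 = 1.5780 W/m².

ΔF = 1.578 W/m²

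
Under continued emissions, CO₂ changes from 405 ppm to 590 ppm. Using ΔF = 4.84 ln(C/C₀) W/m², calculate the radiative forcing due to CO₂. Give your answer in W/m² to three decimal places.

ΔF = 1.821 W/m²

CO₂: 4.84 × ln(590/405) = 4.84 × ln(1.45679) = 4.84 × 0.37624 = 1.8210 W/m².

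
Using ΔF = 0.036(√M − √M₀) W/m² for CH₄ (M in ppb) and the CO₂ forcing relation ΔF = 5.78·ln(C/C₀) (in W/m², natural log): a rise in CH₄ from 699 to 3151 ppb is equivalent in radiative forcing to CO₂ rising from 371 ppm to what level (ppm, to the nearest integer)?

C ≈ 446 ppm

CH₄ forcing: 0.036 × (√3151 − √699) = 0.036 × (56.1338 − 26.4386) = 0.036 × 29.6952 = 1.06903 W/m².
Set 5.78 ln(C/371) = 1.06903: ln(C/371) = 1.06903/5.78 = 0.18495, so C = 371 × e^0.18495 = 371 × 1.20316 = 446.37 ppm.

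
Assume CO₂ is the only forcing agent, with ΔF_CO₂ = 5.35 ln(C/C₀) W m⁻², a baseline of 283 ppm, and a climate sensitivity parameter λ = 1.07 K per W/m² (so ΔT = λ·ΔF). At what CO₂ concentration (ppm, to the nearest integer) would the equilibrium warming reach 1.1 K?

C ≈ 343 ppm

Required forcing: ΔF = ΔT/λ = 1.1/1.07 = 1.0280 W/m².
Then ln(C/283) = ΔF/5.35 = 1.0280/5.35 = 0.19215.
So C = 283 × e^0.19215 = 283 × 1.21185 = 342.95 ppm.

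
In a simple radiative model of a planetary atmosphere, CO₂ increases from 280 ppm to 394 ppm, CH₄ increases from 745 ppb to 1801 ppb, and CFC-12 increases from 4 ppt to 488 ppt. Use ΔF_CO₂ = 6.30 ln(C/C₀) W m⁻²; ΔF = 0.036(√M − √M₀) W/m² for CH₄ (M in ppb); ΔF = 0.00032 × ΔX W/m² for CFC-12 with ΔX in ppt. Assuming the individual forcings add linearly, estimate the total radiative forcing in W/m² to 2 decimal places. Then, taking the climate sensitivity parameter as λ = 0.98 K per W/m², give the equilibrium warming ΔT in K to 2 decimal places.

ΔF = 2.85 W/m²; ΔT = 2.79 K

CO₂: 6.30 × ln(394/280) = 6.30 × ln(1.40714) = 6.30 × 0.34156 = 2.1518 W/m².
CH₄: 0.036 × (√1801 − √745) = 0.036 × (42.4382 − 27.2947) = 0.036 × 15.1435 = 0.5452 W/m².
CFC-12: ΔF = 0.00032 × (488 − 4) = 0.00032 × 484 = 0.1549 W/m².
Total ΔF = 2.1518 + 0.5452 + 0.1549 = 2.8519 W/m².
ΔT = λ ΔF = 0.98 × 2.85 = 2.7930 K.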